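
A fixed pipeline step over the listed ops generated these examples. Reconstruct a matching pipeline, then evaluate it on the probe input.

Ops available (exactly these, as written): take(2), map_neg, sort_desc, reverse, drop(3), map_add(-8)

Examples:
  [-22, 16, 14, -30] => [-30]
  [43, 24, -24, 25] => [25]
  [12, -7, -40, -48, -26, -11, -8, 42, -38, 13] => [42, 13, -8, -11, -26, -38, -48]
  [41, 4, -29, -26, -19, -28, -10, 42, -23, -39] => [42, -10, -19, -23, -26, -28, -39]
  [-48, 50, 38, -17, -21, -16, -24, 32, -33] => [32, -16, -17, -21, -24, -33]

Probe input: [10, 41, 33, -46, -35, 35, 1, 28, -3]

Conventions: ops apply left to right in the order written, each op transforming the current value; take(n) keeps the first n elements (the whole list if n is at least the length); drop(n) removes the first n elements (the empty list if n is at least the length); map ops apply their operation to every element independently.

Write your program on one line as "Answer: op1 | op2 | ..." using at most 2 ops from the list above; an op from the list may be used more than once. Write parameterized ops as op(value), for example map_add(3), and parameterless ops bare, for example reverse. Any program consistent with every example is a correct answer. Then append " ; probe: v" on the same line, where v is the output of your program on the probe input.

drop(3) | sort_desc ; probe: [35, 28, 1, -3, -35, -46]

Check, running the answer program on each example:
  [-22, 16, 14, -30] -> [-30] -> [-30]
  [43, 24, -24, 25] -> [25] -> [25]
  [12, -7, -40, -48, -26, -11, -8, 42, -38, 13] -> [-48, -26, -11, -8, 42, -38, 13] -> [42, 13, -8, -11, -26, -38, -48]
  [41, 4, -29, -26, -19, -28, -10, 42, -23, -39] -> [-26, -19, -28, -10, 42, -23, -39] -> [42, -10, -19, -23, -26, -28, -39]
  [-48, 50, 38, -17, -21, -16, -24, 32, -33] -> [-17, -21, -16, -24, 32, -33] -> [32, -16, -17, -21, -24, -33]
  probe: [10, 41, 33, -46, -35, 35, 1, 28, -3] -> [-46, -35, 35, 1, 28, -3] -> [35, 28, 1, -3, -35, -46]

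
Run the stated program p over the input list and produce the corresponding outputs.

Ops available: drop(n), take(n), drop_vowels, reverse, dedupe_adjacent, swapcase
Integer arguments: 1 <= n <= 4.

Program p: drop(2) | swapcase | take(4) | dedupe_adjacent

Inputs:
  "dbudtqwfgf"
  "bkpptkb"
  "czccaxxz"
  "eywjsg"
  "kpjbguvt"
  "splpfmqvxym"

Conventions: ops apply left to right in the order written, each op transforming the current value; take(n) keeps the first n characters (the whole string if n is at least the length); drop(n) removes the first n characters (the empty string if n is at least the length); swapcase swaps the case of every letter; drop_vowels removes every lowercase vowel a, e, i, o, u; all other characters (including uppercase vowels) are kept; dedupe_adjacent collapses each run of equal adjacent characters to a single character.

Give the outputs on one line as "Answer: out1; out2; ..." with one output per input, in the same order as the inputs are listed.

Execution, op by op:
  "dbudtqwfgf" -> "udtqwfgf" -> "UDTQWFGF" -> "UDTQ" -> "UDTQ"
  "bkpptkb" -> "pptkb" -> "PPTKB" -> "PPTK" -> "PTK"
  "czccaxxz" -> "ccaxxz" -> "CCAXXZ" -> "CCAX" -> "CAX"
  "eywjsg" -> "wjsg" -> "WJSG" -> "WJSG" -> "WJSG"
  "kpjbguvt" -> "jbguvt" -> "JBGUVT" -> "JBGU" -> "JBGU"
  "splpfmqvxym" -> "lpfmqvxym" -> "LPFMQVXYM" -> "LPFM" -> "LPFM"

"UDTQ"; "PTK"; "CAX"; "WJSG"; "JBGU"; "LPFM"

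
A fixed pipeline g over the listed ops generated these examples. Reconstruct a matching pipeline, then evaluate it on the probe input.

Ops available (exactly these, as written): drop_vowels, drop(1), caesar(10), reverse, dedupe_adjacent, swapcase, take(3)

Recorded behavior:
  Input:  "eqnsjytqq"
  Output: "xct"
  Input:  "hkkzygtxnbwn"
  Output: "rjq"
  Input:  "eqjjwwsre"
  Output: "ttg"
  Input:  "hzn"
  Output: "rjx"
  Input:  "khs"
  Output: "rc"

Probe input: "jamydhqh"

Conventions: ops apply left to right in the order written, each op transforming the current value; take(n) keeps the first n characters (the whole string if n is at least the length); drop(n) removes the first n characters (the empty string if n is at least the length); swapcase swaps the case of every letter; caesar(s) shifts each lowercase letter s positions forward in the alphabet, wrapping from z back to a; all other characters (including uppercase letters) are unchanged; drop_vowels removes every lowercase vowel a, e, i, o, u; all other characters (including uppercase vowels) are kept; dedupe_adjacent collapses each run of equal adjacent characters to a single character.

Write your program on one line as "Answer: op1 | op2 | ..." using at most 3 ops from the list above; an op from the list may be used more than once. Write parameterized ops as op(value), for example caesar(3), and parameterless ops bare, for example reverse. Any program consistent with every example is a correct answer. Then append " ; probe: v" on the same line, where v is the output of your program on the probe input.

caesar(10) | drop_vowels | take(3) ; probe: "tkw"

Check, running the answer program on each example:
  "eqnsjytqq" -> "oaxctidaa" -> "xctd" -> "xct"
  "hkkzygtxnbwn" -> "ruujiqdhxlgx" -> "rjqdhxlgx" -> "rjq"
  "eqjjwwsre" -> "oattggcbo" -> "ttggcb" -> "ttg"
  "hzn" -> "rjx" -> "rjx" -> "rjx"
  "khs" -> "urc" -> "rc" -> "rc"
  probe: "jamydhqh" -> "tkwinrar" -> "tkwnrr" -> "tkw"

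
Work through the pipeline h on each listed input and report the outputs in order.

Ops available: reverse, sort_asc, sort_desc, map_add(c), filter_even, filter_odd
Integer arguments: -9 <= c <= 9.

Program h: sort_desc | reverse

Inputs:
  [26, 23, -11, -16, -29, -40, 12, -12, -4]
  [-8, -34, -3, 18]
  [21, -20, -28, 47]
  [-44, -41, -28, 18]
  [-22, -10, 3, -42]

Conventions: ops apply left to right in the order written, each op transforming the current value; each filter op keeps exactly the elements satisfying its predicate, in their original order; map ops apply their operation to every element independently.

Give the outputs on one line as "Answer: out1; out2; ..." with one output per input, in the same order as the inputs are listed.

Execution, op by op:
  [26, 23, -11, -16, -29, -40, 12, -12, -4] -> [26, 23, 12, -4, -11, -12, -16, -29, -40] -> [-40, -29, -16, -12, -11, -4, 12, 23, 26]
  [-8, -34, -3, 18] -> [18, -3, -8, -34] -> [-34, -8, -3, 18]
  [21, -20, -28, 47] -> [47, 21, -20, -28] -> [-28, -20, 21, 47]
  [-44, -41, -28, 18] -> [18, -28, -41, -44] -> [-44, -41, -28, 18]
  [-22, -10, 3, -42] -> [3, -10, -22, -42] -> [-42, -22, -10, 3]

[-40, -29, -16, -12, -11, -4, 12, 23, 26]; [-34, -8, -3, 18]; [-28, -20, 21, 47]; [-44, -41, -28, 18]; [-42, -22, -10, 3]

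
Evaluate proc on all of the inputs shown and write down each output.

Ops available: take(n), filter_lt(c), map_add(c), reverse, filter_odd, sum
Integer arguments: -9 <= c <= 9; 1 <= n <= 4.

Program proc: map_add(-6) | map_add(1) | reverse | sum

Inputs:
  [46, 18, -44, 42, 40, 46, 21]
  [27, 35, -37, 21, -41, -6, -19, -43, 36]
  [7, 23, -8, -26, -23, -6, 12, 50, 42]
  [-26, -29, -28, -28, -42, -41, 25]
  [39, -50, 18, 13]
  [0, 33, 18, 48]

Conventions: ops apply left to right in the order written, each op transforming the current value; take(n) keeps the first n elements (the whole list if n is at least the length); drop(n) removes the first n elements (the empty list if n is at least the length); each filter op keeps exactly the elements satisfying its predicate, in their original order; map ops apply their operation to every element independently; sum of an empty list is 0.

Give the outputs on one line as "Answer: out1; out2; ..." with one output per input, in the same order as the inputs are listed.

Execution, op by op:
  [46, 18, -44, 42, 40, 46, 21] -> [40, 12, -50, 36, 34, 40, 15] -> [41, 13, -49, 37, 35, 41, 16] -> [16, 41, 35, 37, -49, 13, 41] -> 134
  [27, 35, -37, 21, -41, -6, -19, -43, 36] -> [21, 29, -43, 15, -47, -12, -25, -49, 30] -> [22, 30, -42, 16, -46, -11, -24, -48, 31] -> [31, -48, -24, -11, -46, 16, -42, 30, 22] -> -72
  [7, 23, -8, -26, -23, -6, 12, 50, 42] -> [1, 17, -14, -32, -29, -12, 6, 44, 36] -> [2, 18, -13, -31, -28, -11, 7, 45, 37] -> [37, 45, 7, -11, -28, -31, -13, 18, 2] -> 26
  [-26, -29, -28, -28, -42, -41, 25] -> [-32, -35, -34, -34, -48, -47, 19] -> [-31, -34, -33, -33, -47, -46, 20] -> [20, -46, -47, -33, -33, -34, -31] -> -204
  [39, -50, 18, 13] -> [33, -56, 12, 7] -> [34, -55, 13, 8] -> [8, 13, -55, 34] -> 0
  [0, 33, 18, 48] -> [-6, 27, 12, 42] -> [-5, 28, 13, 43] -> [43, 13, 28, -5] -> 79

134; -72; 26; -204; 0; 79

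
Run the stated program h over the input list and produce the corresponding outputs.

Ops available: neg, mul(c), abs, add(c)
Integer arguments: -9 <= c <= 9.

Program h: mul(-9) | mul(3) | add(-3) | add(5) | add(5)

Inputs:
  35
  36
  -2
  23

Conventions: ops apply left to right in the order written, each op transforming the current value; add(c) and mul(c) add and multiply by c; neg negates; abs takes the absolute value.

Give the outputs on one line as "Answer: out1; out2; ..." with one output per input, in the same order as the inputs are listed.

Execution, op by op:
  35 -> -315 -> -945 -> -948 -> -943 -> -938
  36 -> -324 -> -972 -> -975 -> -970 -> -965
  -2 -> 18 -> 54 -> 51 -> 56 -> 61
  23 -> -207 -> -621 -> -624 -> -619 -> -614

-938; -965; 61; -614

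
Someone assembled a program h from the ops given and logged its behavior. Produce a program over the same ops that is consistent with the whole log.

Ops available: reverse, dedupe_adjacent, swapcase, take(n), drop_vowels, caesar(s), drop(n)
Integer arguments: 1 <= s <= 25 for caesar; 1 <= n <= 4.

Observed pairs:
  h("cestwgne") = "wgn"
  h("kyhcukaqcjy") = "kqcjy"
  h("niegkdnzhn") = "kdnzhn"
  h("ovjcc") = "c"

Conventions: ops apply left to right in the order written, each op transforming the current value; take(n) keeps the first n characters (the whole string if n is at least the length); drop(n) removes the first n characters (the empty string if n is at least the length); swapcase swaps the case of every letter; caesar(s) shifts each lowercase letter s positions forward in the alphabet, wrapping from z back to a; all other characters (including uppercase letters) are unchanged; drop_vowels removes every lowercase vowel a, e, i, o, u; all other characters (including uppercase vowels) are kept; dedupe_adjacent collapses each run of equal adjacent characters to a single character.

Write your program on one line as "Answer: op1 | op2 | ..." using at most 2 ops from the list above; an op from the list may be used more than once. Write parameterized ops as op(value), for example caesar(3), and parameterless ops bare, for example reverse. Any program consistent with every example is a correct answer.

drop(4) | drop_vowels

Check, running the answer program on each example:
  "cestwgne" -> "wgne" -> "wgn"
  "kyhcukaqcjy" -> "ukaqcjy" -> "kqcjy"
  "niegkdnzhn" -> "kdnzhn" -> "kdnzhn"
  "ovjcc" -> "c" -> "c"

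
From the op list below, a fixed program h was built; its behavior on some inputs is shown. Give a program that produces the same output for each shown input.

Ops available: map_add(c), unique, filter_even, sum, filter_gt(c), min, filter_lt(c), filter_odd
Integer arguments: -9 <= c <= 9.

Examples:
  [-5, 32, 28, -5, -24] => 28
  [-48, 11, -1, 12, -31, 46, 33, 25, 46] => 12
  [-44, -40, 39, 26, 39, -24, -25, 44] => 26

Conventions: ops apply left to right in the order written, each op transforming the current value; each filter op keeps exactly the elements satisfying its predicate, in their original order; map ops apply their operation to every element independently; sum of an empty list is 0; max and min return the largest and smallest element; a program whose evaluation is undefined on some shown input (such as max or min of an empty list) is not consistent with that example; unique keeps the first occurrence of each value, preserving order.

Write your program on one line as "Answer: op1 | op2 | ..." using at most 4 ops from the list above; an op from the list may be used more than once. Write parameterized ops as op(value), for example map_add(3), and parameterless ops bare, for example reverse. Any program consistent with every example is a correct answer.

filter_gt(4) | filter_even | min

Check, running the answer program on each example:
  [-5, 32, 28, -5, -24] -> [32, 28] -> [32, 28] -> 28
  [-48, 11, -1, 12, -31, 46, 33, 25, 46] -> [11, 12, 46, 33, 25, 46] -> [12, 46, 46] -> 12
  [-44, -40, 39, 26, 39, -24, -25, 44] -> [39, 26, 39, 44] -> [26, 44] -> 26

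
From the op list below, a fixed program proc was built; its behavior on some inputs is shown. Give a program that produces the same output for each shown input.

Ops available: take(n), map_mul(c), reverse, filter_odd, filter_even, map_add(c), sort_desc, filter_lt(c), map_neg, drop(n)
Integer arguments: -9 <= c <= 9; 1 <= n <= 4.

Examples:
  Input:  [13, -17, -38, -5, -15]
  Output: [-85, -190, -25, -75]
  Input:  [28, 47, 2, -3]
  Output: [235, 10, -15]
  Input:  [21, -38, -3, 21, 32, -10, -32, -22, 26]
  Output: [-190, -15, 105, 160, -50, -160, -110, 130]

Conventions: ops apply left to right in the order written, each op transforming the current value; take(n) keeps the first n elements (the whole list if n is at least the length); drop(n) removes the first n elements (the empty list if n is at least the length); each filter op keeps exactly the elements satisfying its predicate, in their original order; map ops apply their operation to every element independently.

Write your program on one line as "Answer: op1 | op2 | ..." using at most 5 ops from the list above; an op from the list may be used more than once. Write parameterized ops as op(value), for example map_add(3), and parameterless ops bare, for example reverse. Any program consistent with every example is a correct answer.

map_neg | drop(1) | map_mul(5) | map_neg

Check, running the answer program on each example:
  [13, -17, -38, -5, -15] -> [-13, 17, 38, 5, 15] -> [17, 38, 5, 15] -> [85, 190, 25, 75] -> [-85, -190, -25, -75]
  [28, 47, 2, -3] -> [-28, -47, -2, 3] -> [-47, -2, 3] -> [-235, -10, 15] -> [235, 10, -15]
  [21, -38, -3, 21, 32, -10, -32, -22, 26] -> [-21, 38, 3, -21, -32, 10, 32, 22, -26] -> [38, 3, -21, -32, 10, 32, 22, -26] -> [190, 15, -105, -160, 50, 160, 110, -130] -> [-190, -15, 105, 160, -50, -160, -110, 130]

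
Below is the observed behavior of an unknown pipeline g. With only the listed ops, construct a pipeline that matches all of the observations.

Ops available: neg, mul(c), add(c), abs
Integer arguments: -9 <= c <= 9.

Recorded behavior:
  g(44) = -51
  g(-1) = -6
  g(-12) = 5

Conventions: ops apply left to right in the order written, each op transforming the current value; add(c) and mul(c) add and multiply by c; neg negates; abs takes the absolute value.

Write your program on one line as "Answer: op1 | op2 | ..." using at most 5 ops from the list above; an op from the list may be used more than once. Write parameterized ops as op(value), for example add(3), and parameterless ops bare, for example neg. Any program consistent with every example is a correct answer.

add(-9) | add(7) | neg | add(-9)

Check, running the answer program on each example:
  44 -> 35 -> 42 -> -42 -> -51
  -1 -> -10 -> -3 -> 3 -> -6
  -12 -> -21 -> -14 -> 14 -> 5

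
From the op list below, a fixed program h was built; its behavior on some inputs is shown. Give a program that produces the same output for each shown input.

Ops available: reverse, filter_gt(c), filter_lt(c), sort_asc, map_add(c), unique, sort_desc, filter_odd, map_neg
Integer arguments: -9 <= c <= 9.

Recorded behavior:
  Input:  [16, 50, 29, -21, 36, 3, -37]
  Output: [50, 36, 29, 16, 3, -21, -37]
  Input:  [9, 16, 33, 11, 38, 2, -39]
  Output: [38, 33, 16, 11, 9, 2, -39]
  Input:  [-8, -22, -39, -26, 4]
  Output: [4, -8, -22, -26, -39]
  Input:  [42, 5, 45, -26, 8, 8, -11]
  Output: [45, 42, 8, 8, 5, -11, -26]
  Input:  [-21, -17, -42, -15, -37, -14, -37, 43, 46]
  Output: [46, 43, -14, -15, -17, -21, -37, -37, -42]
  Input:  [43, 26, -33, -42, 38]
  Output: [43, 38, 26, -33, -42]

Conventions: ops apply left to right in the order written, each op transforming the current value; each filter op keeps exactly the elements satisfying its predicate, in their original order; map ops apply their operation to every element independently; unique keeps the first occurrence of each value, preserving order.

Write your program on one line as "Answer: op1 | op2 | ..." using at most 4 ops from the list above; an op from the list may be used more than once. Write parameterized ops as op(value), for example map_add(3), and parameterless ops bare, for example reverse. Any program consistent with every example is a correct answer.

sort_asc | map_neg | reverse | map_neg

Check, running the answer program on each example:
  [16, 50, 29, -21, 36, 3, -37] -> [-37, -21, 3, 16, 29, 36, 50] -> [37, 21, -3, -16, -29, -36, -50] -> [-50, -36, -29, -16, -3, 21, 37] -> [50, 36, 29, 16, 3, -21, -37]
  [9, 16, 33, 11, 38, 2, -39] -> [-39, 2, 9, 11, 16, 33, 38] -> [39, -2, -9, -11, -16, -33, -38] -> [-38, -33, -16, -11, -9, -2, 39] -> [38, 33, 16, 11, 9, 2, -39]
  [-8, -22, -39, -26, 4] -> [-39, -26, -22, -8, 4] -> [39, 26, 22, 8, -4] -> [-4, 8, 22, 26, 39] -> [4, -8, -22, -26, -39]
  [42, 5, 45, -26, 8, 8, -11] -> [-26, -11, 5, 8, 8, 42, 45] -> [26, 11, -5, -8, -8, -42, -45] -> [-45, -42, -8, -8, -5, 11, 26] -> [45, 42, 8, 8, 5, -11, -26]
  [-21, -17, -42, -15, -37, -14, -37, 43, 46] -> [-42, -37, -37, -21, -17, -15, -14, 43, 46] -> [42, 37, 37, 21, 17, 15, 14, -43, -46] -> [-46, -43, 14, 15, 17, 21, 37, 37, 42] -> [46, 43, -14, -15, -17, -21, -37, -37, -42]
  [43, 26, -33, -42, 38] -> [-42, -33, 26, 38, 43] -> [42, 33, -26, -38, -43] -> [-43, -38, -26, 33, 42] -> [43, 38, 26, -33, -42]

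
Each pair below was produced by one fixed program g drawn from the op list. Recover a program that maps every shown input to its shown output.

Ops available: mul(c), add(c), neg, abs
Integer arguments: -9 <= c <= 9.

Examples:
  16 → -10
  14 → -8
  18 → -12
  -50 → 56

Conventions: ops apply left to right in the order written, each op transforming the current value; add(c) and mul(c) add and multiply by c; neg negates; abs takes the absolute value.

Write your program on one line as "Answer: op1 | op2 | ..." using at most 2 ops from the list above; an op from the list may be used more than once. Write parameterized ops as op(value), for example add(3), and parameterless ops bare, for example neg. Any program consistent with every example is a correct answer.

neg | add(6)

Check, running the answer program on each example:
  16 -> -16 -> -10
  14 -> -14 -> -8
  18 -> -18 -> -12
  -50 -> 50 -> 56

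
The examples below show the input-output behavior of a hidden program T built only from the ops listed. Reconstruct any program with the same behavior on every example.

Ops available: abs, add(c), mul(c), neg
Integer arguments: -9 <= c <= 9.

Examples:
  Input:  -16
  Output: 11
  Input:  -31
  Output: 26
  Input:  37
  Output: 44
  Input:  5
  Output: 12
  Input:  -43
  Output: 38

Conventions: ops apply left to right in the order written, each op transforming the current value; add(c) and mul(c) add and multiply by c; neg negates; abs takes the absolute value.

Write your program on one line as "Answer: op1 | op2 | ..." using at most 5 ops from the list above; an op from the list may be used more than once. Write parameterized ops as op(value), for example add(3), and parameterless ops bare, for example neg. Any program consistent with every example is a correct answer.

add(2) | add(4) | abs | add(1)

Check, running the answer program on each example:
  -16 -> -14 -> -10 -> 10 -> 11
  -31 -> -29 -> -25 -> 25 -> 26
  37 -> 39 -> 43 -> 43 -> 44
  5 -> 7 -> 11 -> 11 -> 12
  -43 -> -41 -> -37 -> 37 -> 38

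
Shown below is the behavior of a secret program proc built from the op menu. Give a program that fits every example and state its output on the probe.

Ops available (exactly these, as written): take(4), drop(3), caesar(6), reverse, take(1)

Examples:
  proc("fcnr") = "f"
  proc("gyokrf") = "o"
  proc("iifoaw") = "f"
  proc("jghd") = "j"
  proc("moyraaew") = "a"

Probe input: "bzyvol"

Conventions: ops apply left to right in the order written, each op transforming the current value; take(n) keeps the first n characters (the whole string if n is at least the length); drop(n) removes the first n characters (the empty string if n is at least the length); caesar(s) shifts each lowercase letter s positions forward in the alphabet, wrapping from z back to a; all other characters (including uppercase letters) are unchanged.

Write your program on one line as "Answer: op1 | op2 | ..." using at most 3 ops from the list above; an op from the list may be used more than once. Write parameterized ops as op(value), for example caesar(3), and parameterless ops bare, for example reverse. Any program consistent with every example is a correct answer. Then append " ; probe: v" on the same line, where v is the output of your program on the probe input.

reverse | drop(3) | take(1) ; probe: "y"

Check, running the answer program on each example:
  "fcnr" -> "rncf" -> "f" -> "f"
  "gyokrf" -> "frkoyg" -> "oyg" -> "o"
  "iifoaw" -> "waofii" -> "fii" -> "f"
  "jghd" -> "dhgj" -> "j" -> "j"
  "moyraaew" -> "weaaryom" -> "aryom" -> "a"
  probe: "bzyvol" -> "lovyzb" -> "yzb" -> "y"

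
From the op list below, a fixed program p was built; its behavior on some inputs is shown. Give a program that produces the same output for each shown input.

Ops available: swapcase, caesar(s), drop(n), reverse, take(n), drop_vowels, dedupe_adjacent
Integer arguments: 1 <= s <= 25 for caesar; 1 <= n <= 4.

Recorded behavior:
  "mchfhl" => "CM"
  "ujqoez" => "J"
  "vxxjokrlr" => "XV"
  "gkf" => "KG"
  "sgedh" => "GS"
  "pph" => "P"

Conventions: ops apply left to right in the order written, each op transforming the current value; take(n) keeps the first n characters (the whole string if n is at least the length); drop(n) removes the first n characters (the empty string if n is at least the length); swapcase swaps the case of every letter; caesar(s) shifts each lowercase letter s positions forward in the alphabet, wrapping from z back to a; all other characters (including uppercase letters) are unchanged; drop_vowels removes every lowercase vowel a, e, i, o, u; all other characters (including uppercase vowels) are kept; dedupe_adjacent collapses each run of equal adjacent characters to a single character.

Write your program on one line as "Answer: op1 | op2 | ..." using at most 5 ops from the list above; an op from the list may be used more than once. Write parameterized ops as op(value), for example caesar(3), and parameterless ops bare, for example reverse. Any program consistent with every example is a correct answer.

take(2) | dedupe_adjacent | drop_vowels | swapcase | reverse

Check, running the answer program on each example:
  "mchfhl" -> "mc" -> "mc" -> "mc" -> "MC" -> "CM"
  "ujqoez" -> "uj" -> "uj" -> "j" -> "J" -> "J"
  "vxxjokrlr" -> "vx" -> "vx" -> "vx" -> "VX" -> "XV"
  "gkf" -> "gk" -> "gk" -> "gk" -> "GK" -> "KG"
  "sgedh" -> "sg" -> "sg" -> "sg" -> "SG" -> "GS"
  "pph" -> "pp" -> "p" -> "p" -> "P" -> "P"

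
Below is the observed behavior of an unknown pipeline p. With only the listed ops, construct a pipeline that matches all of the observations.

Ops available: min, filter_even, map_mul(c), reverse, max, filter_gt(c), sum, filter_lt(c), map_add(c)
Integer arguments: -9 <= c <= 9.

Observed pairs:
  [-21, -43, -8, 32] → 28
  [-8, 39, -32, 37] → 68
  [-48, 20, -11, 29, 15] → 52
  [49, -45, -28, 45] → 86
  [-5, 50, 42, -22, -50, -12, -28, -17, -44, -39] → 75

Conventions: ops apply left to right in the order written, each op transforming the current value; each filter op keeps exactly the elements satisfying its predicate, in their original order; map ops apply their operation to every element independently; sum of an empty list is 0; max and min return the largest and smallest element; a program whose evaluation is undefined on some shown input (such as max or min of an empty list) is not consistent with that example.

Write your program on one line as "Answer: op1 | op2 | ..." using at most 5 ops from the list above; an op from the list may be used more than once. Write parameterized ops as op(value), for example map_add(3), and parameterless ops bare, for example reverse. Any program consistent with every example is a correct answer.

map_add(1) | filter_gt(-6) | map_add(-5) | sum

Check, running the answer program on each example:
  [-21, -43, -8, 32] -> [-20, -42, -7, 33] -> [33] -> [28] -> 28
  [-8, 39, -32, 37] -> [-7, 40, -31, 38] -> [40, 38] -> [35, 33] -> 68
  [-48, 20, -11, 29, 15] -> [-47, 21, -10, 30, 16] -> [21, 30, 16] -> [16, 25, 11] -> 52
  [49, -45, -28, 45] -> [50, -44, -27, 46] -> [50, 46] -> [45, 41] -> 86
  [-5, 50, 42, -22, -50, -12, -28, -17, -44, -39] -> [-4, 51, 43, -21, -49, -11, -27, -16, -43, -38] -> [-4, 51, 43] -> [-9, 46, 38] -> 75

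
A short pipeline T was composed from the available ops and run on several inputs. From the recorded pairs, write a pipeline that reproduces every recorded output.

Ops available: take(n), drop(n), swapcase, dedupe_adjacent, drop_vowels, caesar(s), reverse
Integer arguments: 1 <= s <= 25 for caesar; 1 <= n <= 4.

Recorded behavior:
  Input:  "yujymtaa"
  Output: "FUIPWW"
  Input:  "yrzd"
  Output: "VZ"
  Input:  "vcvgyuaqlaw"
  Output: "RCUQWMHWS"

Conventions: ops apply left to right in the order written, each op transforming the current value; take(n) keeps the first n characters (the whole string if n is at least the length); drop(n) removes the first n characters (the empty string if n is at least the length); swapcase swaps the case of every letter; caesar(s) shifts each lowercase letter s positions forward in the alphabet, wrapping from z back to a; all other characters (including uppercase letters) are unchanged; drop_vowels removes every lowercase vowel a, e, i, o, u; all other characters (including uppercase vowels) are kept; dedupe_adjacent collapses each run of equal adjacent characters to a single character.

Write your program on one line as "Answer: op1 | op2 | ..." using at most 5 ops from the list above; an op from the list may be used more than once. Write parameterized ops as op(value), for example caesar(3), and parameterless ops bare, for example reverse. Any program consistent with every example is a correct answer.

drop(2) | caesar(4) | caesar(18) | swapcase

Check, running the answer program on each example:
  "yujymtaa" -> "jymtaa" -> "ncqxee" -> "fuipww" -> "FUIPWW"
  "yrzd" -> "zd" -> "dh" -> "vz" -> "VZ"
  "vcvgyuaqlaw" -> "vgyuaqlaw" -> "zkcyeupea" -> "rcuqwmhws" -> "RCUQWMHWS"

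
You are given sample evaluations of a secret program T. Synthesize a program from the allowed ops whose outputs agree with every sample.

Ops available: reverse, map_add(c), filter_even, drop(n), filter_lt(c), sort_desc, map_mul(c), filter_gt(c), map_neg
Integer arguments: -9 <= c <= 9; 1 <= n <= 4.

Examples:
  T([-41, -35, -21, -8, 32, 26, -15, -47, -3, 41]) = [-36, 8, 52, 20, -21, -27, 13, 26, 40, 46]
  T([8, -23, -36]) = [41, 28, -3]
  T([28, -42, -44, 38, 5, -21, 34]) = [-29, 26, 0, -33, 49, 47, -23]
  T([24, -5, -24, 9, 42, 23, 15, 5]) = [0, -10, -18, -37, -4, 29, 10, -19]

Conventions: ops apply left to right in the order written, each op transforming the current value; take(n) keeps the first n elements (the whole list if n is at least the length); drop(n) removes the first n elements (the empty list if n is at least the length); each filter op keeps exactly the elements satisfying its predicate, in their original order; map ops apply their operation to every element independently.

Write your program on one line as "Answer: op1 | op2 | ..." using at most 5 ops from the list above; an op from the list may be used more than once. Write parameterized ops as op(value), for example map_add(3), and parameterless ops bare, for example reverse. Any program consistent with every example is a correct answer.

map_add(4) | map_add(-2) | reverse | map_neg | map_add(7)

Check, running the answer program on each example:
  [-41, -35, -21, -8, 32, 26, -15, -47, -3, 41] -> [-37, -31, -17, -4, 36, 30, -11, -43, 1, 45] -> [-39, -33, -19, -6, 34, 28, -13, -45, -1, 43] -> [43, -1, -45, -13, 28, 34, -6, -19, -33, -39] -> [-43, 1, 45, 13, -28, -34, 6, 19, 33, 39] -> [-36, 8, 52, 20, -21, -27, 13, 26, 40, 46]
  [8, -23, -36] -> [12, -19, -32] -> [10, -21, -34] -> [-34, -21, 10] -> [34, 21, -10] -> [41, 28, -3]
  [28, -42, -44, 38, 5, -21, 34] -> [32, -38, -40, 42, 9, -17, 38] -> [30, -40, -42, 40, 7, -19, 36] -> [36, -19, 7, 40, -42, -40, 30] -> [-36, 19, -7, -40, 42, 40, -30] -> [-29, 26, 0, -33, 49, 47, -23]
  [24, -5, -24, 9, 42, 23, 15, 5] -> [28, -1, -20, 13, 46, 27, 19, 9] -> [26, -3, -22, 11, 44, 25, 17, 7] -> [7, 17, 25, 44, 11, -22, -3, 26] -> [-7, -17, -25, -44, -11, 22, 3, -26] -> [0, -10, -18, -37, -4, 29, 10, -19]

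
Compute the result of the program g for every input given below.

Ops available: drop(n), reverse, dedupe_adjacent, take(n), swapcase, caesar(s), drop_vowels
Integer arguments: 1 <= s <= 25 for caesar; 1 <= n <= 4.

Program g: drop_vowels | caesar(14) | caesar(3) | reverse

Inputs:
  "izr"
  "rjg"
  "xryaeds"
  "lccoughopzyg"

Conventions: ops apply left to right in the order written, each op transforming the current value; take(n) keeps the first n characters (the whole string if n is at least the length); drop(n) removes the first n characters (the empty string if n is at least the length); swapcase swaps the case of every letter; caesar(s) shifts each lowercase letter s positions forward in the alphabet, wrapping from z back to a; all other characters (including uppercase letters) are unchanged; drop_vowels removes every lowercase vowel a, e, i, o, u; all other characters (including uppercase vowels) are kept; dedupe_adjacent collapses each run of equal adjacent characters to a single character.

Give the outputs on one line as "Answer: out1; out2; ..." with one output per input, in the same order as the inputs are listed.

Execution, op by op:
  "izr" -> "zr" -> "nf" -> "qi" -> "iq"
  "rjg" -> "rjg" -> "fxu" -> "iax" -> "xai"
  "xryaeds" -> "xryds" -> "lfmrg" -> "oipuj" -> "jupio"
  "lccoughopzyg" -> "lccghpzyg" -> "zqquvdnmu" -> "cttxygqpx" -> "xpqgyxttc"

"iq"; "xai"; "jupio"; "xpqgyxttc"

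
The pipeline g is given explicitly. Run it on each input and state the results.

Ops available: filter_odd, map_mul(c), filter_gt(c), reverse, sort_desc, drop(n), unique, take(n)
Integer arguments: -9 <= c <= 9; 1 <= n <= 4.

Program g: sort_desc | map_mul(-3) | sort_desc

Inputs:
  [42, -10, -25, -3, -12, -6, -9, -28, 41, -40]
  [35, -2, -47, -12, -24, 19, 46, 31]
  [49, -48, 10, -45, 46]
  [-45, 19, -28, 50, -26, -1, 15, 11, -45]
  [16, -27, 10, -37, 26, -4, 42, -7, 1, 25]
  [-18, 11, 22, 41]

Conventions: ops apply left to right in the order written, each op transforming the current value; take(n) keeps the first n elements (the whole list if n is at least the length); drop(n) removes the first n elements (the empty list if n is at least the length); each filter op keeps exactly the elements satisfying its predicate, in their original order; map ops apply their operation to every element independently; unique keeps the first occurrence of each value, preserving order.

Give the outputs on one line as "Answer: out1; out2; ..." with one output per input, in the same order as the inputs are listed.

[120, 84, 75, 36, 30, 27, 18, 9, -123, -126]; [141, 72, 36, 6, -57, -93, -105, -138]; [144, 135, -30, -138, -147]; [135, 135, 84, 78, 3, -33, -45, -57, -150]; [111, 81, 21, 12, -3, -30, -48, -75, -78, -126]; [54, -33, -66, -123]

Execution, op by op:
  [42, -10, -25, -3, -12, -6, -9, -28, 41, -40] -> [42, 41, -3, -6, -9, -10, -12, -25, -28, -40] -> [-126, -123, 9, 18, 27, 30, 36, 75, 84, 120] -> [120, 84, 75, 36, 30, 27, 18, 9, -123, -126]
  [35, -2, -47, -12, -24, 19, 46, 31] -> [46, 35, 31, 19, -2, -12, -24, -47] -> [-138, -105, -93, -57, 6, 36, 72, 141] -> [141, 72, 36, 6, -57, -93, -105, -138]
  [49, -48, 10, -45, 46] -> [49, 46, 10, -45, -48] -> [-147, -138, -30, 135, 144] -> [144, 135, -30, -138, -147]
  [-45, 19, -28, 50, -26, -1, 15, 11, -45] -> [50, 19, 15, 11, -1, -26, -28, -45, -45] -> [-150, -57, -45, -33, 3, 78, 84, 135, 135] -> [135, 135, 84, 78, 3, -33, -45, -57, -150]
  [16, -27, 10, -37, 26, -4, 42, -7, 1, 25] -> [42, 26, 25, 16, 10, 1, -4, -7, -27, -37] -> [-126, -78, -75, -48, -30, -3, 12, 21, 81, 111] -> [111, 81, 21, 12, -3, -30, -48, -75, -78, -126]
  [-18, 11, 22, 41] -> [41, 22, 11, -18] -> [-123, -66, -33, 54] -> [54, -33, -66, -123]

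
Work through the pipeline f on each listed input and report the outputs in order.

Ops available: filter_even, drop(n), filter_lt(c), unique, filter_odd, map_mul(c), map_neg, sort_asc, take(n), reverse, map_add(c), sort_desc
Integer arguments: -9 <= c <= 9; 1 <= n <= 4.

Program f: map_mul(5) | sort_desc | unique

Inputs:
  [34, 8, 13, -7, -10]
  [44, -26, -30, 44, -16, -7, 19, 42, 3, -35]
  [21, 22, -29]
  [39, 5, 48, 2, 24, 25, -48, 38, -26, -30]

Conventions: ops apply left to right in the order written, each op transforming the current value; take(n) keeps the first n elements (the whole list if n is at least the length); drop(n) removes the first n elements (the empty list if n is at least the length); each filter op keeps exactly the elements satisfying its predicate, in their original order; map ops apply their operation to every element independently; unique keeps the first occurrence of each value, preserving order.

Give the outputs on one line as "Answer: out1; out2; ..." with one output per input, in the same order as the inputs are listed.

Execution, op by op:
  [34, 8, 13, -7, -10] -> [170, 40, 65, -35, -50] -> [170, 65, 40, -35, -50] -> [170, 65, 40, -35, -50]
  [44, -26, -30, 44, -16, -7, 19, 42, 3, -35] -> [220, -130, -150, 220, -80, -35, 95, 210, 15, -175] -> [220, 220, 210, 95, 15, -35, -80, -130, -150, -175] -> [220, 210, 95, 15, -35, -80, -130, -150, -175]
  [21, 22, -29] -> [105, 110, -145] -> [110, 105, -145] -> [110, 105, -145]
  [39, 5, 48, 2, 24, 25, -48, 38, -26, -30] -> [195, 25, 240, 10, 120, 125, -240, 190, -130, -150] -> [240, 195, 190, 125, 120, 25, 10, -130, -150, -240] -> [240, 195, 190, 125, 120, 25, 10, -130, -150, -240]

[170, 65, 40, -35, -50]; [220, 210, 95, 15, -35, -80, -130, -150, -175]; [110, 105, -145]; [240, 195, 190, 125, 120, 25, 10, -130, -150, -240]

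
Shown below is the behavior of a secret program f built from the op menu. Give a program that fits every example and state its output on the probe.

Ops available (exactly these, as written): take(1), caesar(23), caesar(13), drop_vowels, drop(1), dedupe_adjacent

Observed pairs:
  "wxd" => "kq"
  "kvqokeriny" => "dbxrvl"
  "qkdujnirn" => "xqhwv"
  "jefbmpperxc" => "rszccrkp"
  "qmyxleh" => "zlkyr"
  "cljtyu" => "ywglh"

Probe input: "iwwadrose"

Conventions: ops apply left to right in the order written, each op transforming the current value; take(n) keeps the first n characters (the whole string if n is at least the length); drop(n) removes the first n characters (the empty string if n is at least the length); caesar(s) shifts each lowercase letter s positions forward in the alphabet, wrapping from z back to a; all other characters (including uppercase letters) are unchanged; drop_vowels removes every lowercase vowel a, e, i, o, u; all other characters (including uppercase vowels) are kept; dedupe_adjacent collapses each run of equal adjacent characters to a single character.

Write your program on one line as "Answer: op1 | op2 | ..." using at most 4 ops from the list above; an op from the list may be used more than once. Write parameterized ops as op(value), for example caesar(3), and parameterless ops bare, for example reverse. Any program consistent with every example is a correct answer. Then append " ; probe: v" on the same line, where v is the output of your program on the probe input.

caesar(13) | drop_vowels | drop(1) ; probe: "jjnqbfr"

Check, running the answer program on each example:
  "wxd" -> "jkq" -> "jkq" -> "kq"
  "kvqokeriny" -> "xidbxreval" -> "xdbxrvl" -> "dbxrvl"
  "qkdujnirn" -> "dxqhwavea" -> "dxqhwv" -> "xqhwv"
  "jefbmpperxc" -> "wrsozccrekp" -> "wrszccrkp" -> "rszccrkp"
  "qmyxleh" -> "dzlkyru" -> "dzlkyr" -> "zlkyr"
  "cljtyu" -> "pywglh" -> "pywglh" -> "ywglh"
  probe: "iwwadrose" -> "vjjnqebfr" -> "vjjnqbfr" -> "jjnqbfr"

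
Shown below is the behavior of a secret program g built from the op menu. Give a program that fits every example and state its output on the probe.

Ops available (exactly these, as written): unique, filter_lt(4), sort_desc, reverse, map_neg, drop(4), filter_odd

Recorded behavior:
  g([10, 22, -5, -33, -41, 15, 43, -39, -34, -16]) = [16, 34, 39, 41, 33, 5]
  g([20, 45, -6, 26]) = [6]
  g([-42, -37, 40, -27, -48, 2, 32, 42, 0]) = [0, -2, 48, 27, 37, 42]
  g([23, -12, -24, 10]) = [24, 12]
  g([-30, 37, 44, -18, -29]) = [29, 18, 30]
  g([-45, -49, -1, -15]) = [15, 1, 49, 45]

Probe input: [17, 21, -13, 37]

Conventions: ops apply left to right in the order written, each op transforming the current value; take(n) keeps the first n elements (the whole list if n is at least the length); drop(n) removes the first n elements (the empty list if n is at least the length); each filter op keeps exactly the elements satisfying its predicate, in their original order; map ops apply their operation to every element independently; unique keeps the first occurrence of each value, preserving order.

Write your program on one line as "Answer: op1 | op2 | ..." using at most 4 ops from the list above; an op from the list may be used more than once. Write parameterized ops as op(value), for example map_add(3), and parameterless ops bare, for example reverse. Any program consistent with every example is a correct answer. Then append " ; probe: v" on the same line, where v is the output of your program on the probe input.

reverse | filter_lt(4) | map_neg ; probe: [13]

Check, running the answer program on each example:
  [10, 22, -5, -33, -41, 15, 43, -39, -34, -16] -> [-16, -34, -39, 43, 15, -41, -33, -5, 22, 10] -> [-16, -34, -39, -41, -33, -5] -> [16, 34, 39, 41, 33, 5]
  [20, 45, -6, 26] -> [26, -6, 45, 20] -> [-6] -> [6]
  [-42, -37, 40, -27, -48, 2, 32, 42, 0] -> [0, 42, 32, 2, -48, -27, 40, -37, -42] -> [0, 2, -48, -27, -37, -42] -> [0, -2, 48, 27, 37, 42]
  [23, -12, -24, 10] -> [10, -24, -12, 23] -> [-24, -12] -> [24, 12]
  [-30, 37, 44, -18, -29] -> [-29, -18, 44, 37, -30] -> [-29, -18, -30] -> [29, 18, 30]
  [-45, -49, -1, -15] -> [-15, -1, -49, -45] -> [-15, -1, -49, -45] -> [15, 1, 49, 45]
  probe: [17, 21, -13, 37] -> [37, -13, 21, 17] -> [-13] -> [13]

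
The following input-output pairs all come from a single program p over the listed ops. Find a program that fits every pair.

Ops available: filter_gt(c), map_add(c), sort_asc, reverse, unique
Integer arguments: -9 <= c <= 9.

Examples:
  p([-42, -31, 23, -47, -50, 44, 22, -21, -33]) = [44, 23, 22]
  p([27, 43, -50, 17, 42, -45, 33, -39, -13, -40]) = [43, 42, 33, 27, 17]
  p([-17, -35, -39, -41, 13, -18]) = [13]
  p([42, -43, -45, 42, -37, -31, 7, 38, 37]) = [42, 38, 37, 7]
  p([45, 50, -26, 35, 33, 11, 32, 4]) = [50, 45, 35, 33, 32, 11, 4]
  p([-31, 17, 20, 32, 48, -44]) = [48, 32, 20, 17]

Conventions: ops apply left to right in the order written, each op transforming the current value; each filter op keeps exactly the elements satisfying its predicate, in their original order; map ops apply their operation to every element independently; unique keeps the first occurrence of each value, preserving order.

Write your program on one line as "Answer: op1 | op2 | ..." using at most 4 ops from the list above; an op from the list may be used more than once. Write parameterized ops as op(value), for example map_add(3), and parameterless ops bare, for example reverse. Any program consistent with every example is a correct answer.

filter_gt(2) | sort_asc | reverse | unique

Check, running the answer program on each example:
  [-42, -31, 23, -47, -50, 44, 22, -21, -33] -> [23, 44, 22] -> [22, 23, 44] -> [44, 23, 22] -> [44, 23, 22]
  [27, 43, -50, 17, 42, -45, 33, -39, -13, -40] -> [27, 43, 17, 42, 33] -> [17, 27, 33, 42, 43] -> [43, 42, 33, 27, 17] -> [43, 42, 33, 27, 17]
  [-17, -35, -39, -41, 13, -18] -> [13] -> [13] -> [13] -> [13]
  [42, -43, -45, 42, -37, -31, 7, 38, 37] -> [42, 42, 7, 38, 37] -> [7, 37, 38, 42, 42] -> [42, 42, 38, 37, 7] -> [42, 38, 37, 7]
  [45, 50, -26, 35, 33, 11, 32, 4] -> [45, 50, 35, 33, 11, 32, 4] -> [4, 11, 32, 33, 35, 45, 50] -> [50, 45, 35, 33, 32, 11, 4] -> [50, 45, 35, 33, 32, 11, 4]
  [-31, 17, 20, 32, 48, -44] -> [17, 20, 32, 48] -> [17, 20, 32, 48] -> [48, 32, 20, 17] -> [48, 32, 20, 17]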